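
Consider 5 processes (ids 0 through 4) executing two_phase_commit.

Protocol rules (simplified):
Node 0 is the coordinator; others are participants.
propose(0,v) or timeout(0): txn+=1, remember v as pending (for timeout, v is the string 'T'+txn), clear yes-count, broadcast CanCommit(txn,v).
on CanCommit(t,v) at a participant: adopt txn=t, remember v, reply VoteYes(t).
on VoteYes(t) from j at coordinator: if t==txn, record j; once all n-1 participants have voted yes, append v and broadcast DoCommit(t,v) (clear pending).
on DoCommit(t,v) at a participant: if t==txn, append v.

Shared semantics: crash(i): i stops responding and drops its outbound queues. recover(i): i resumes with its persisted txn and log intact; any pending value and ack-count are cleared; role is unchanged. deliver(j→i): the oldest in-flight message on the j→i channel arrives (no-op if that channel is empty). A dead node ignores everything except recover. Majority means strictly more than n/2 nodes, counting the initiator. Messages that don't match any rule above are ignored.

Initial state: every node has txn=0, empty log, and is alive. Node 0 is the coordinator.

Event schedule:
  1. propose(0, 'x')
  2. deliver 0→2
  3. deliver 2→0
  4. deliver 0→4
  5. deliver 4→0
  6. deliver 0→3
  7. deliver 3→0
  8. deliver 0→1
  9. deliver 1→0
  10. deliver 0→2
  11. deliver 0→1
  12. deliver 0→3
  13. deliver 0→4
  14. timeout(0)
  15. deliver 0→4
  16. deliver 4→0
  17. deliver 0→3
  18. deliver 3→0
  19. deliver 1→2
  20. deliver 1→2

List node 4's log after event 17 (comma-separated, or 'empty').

[1] propose(0,'x') → N0(coor t1 [-])
[2] deliver 0→2 → N2(part t1 [-])
[3] deliver 2→0 → ∅
[4] deliver 0→4 → N4(part t1 [-])
[5] deliver 4→0 → ∅
[6] deliver 0→3 → N3(part t1 [-])
[7] deliver 3→0 → ∅
[8] deliver 0→1 → N1(part t1 [-])
[9] deliver 1→0 → N0(coor t1 [x])
[10] deliver 0→2 → N2(part t1 [x])
[11] deliver 0→1 → N1(part t1 [x])
[12] deliver 0→3 → N3(part t1 [x])
[13] deliver 0→4 → N4(part t1 [x])
[14] timeout(0) → N0(coor t2 [x])
[15] deliver 0→4 → N4(part t2 [x])
[16] deliver 4→0 → ∅
[17] deliver 0→3 → N3(part t2 [x])

x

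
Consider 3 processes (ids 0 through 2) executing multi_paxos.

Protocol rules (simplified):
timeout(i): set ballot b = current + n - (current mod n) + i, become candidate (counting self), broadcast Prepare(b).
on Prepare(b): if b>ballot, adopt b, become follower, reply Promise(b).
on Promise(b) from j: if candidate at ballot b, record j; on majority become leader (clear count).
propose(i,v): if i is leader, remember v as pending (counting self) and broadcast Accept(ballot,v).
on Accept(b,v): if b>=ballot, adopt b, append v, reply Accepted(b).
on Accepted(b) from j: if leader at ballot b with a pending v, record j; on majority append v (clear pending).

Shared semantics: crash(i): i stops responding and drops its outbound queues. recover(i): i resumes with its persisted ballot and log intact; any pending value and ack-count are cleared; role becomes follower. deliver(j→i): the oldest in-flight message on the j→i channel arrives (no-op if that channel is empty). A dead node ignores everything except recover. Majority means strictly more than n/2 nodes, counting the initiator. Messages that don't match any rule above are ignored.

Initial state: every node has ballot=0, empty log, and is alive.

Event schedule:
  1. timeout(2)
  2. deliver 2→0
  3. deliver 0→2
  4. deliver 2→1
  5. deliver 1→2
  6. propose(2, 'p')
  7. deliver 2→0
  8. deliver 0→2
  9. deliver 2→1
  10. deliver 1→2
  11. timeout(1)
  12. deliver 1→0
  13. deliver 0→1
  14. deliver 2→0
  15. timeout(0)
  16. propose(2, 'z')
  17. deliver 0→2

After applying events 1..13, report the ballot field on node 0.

7

e1 timeout(2): 2[cand,b=5,-]
e2 deliver 2→0: 0[foll,b=5,-]
e3 deliver 0→2: 2[lead,b=5,-]
e4 deliver 2→1: 1[foll,b=5,-]
e5 deliver 1→2: ·
e6 propose(2,'p'): ·
e7 deliver 2→0: 0[foll,b=5,p]
e8 deliver 0→2: 2[lead,b=5,p]
e9 deliver 2→1: 1[foll,b=5,p]
e10 deliver 1→2: ·
e11 timeout(1): 1[cand,b=7,p]
e12 deliver 1→0: 0[foll,b=7,p]
e13 deliver 0→1: 1[lead,b=7,p]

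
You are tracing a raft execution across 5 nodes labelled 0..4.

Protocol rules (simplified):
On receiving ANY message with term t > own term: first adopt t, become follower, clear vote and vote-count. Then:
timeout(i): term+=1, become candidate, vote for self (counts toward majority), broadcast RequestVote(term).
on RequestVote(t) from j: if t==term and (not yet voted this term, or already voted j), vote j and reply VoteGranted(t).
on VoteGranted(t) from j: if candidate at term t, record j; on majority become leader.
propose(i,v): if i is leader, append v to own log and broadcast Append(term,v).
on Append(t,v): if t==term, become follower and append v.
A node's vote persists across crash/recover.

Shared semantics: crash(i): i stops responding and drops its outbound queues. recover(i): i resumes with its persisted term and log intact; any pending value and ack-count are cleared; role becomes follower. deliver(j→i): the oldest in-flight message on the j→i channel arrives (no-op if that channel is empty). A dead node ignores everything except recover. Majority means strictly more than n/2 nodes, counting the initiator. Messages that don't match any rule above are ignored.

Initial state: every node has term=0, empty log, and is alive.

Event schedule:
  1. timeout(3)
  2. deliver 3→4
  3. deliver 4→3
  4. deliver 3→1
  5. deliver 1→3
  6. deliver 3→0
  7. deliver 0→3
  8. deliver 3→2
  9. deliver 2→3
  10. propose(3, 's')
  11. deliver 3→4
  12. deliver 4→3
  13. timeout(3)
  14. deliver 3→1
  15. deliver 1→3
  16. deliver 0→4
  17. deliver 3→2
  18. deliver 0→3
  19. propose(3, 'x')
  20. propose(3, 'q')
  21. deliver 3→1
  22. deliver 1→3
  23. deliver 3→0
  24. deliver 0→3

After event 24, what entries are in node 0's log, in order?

after 1 — timeout(3): n3:cand/t1/[-]
after 2 — deliver 3→4: n4:foll/t1/[-]
after 3 — deliver 4→3: ·
after 4 — deliver 3→1: n1:foll/t1/[-]
after 5 — deliver 1→3: n3:lead/t1/[-]
after 6 — deliver 3→0: n0:foll/t1/[-]
after 7 — deliver 0→3: ·
after 8 — deliver 3→2: n2:foll/t1/[-]
after 9 — deliver 2→3: ·
after 10 — propose(3,'s'): n3:lead/t1/[s]
after 11 — deliver 3→4: n4:foll/t1/[s]
after 12 — deliver 4→3: ·
after 13 — timeout(3): n3:cand/t2/[s]
after 14 — deliver 3→1: n1:foll/t1/[s]
after 15 — deliver 1→3: ·
after 16 — deliver 0→4: ·
after 17 — deliver 3→2: n2:foll/t1/[s]
after 18 — deliver 0→3: ·
after 19 — propose(3,'x'): ·
after 20 — propose(3,'q'): ·
after 21 — deliver 3→1: n1:foll/t2/[s]
after 22 — deliver 1→3: ·
after 23 — deliver 3→0: n0:foll/t1/[s]
after 24 — deliver 0→3: ·

s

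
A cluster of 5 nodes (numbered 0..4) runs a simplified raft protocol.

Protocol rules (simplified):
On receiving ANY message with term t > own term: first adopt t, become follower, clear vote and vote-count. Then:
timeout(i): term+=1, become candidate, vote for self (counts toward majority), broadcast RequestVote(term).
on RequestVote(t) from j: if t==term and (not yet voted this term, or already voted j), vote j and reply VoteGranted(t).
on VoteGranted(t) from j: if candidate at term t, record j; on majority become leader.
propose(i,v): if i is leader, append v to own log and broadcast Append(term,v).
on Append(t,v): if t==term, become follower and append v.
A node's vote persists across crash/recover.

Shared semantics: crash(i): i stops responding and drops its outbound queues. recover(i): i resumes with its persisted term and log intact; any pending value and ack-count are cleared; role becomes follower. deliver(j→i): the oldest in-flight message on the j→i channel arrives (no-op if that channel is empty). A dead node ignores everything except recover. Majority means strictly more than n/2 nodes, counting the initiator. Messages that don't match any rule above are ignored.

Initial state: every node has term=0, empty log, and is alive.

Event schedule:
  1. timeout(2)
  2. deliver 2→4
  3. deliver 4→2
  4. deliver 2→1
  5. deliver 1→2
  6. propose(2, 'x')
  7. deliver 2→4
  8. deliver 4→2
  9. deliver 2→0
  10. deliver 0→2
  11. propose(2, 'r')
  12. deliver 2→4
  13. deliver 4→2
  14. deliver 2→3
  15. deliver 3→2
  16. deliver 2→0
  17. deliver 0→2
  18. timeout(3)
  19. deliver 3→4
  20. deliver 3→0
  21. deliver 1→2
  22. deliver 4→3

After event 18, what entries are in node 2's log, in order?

e1 timeout(2): 2[cand,t=1,-]
e2 deliver 2→4: 4[foll,t=1,-]
e3 deliver 4→2: ·
e4 deliver 2→1: 1[foll,t=1,-]
e5 deliver 1→2: 2[lead,t=1,-]
e6 propose(2,'x'): 2[lead,t=1,x]
e7 deliver 2→4: 4[foll,t=1,x]
e8 deliver 4→2: ·
e9 deliver 2→0: 0[foll,t=1,-]
e10 deliver 0→2: ·
e11 propose(2,'r'): 2[lead,t=1,x,r]
e12 deliver 2→4: 4[foll,t=1,x,r]
e13 deliver 4→2: ·
e14 deliver 2→3: 3[foll,t=1,-]
e15 deliver 3→2: ·
e16 deliver 2→0: 0[foll,t=1,x]
e17 deliver 0→2: ·
e18 timeout(3): 3[cand,t=2,-]

x,r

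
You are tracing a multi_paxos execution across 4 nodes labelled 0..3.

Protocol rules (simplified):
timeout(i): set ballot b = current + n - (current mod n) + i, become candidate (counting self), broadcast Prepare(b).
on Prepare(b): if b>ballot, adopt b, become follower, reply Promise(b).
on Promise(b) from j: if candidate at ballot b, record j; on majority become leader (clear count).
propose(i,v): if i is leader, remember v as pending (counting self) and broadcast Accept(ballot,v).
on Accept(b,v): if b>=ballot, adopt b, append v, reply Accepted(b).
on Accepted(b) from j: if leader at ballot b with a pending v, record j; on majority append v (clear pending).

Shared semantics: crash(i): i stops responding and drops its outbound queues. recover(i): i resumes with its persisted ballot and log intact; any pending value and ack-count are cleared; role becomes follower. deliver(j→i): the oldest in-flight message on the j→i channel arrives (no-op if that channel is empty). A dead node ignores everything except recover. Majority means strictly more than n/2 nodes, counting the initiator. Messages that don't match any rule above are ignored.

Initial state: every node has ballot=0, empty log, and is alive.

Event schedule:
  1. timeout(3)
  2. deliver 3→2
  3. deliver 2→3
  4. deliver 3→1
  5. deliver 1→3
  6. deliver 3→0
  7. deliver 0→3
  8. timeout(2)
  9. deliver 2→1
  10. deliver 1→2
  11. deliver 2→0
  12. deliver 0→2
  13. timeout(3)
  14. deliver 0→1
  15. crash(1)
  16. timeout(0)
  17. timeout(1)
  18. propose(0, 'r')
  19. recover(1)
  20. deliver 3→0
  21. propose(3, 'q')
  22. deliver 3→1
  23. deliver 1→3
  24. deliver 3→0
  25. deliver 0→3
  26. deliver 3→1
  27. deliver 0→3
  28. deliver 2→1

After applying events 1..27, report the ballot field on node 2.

e1 timeout(3): 3[cand,b=7,-]
e2 deliver 3→2: 2[foll,b=7,-]
e3 deliver 2→3: ·
e4 deliver 3→1: 1[foll,b=7,-]
e5 deliver 1→3: 3[lead,b=7,-]
e6 deliver 3→0: 0[foll,b=7,-]
e7 deliver 0→3: ·
e8 timeout(2): 2[cand,b=10,-]
e9 deliver 2→1: 1[foll,b=10,-]
e10 deliver 1→2: ·
e11 deliver 2→0: 0[foll,b=10,-]
e12 deliver 0→2: 2[lead,b=10,-]
e13 timeout(3): 3[cand,b=11,-]
e14 deliver 0→1: ·
e15 crash(1): 1[✗foll,b=10,-]
e16 timeout(0): 0[cand,b=12,-]
e17 timeout(1): ·
e18 propose(0,'r'): ·
e19 recover(1): 1[foll,b=10,-]
e20 deliver 3→0: ·
e21 propose(3,'q'): ·
e22 deliver 3→1: 1[foll,b=11,-]
e23 deliver 1→3: ·
e24 deliver 3→0: ·
e25 deliver 0→3: 3[foll,b=12,-]
e26 deliver 3→1: ·
e27 deliver 0→3: ·

10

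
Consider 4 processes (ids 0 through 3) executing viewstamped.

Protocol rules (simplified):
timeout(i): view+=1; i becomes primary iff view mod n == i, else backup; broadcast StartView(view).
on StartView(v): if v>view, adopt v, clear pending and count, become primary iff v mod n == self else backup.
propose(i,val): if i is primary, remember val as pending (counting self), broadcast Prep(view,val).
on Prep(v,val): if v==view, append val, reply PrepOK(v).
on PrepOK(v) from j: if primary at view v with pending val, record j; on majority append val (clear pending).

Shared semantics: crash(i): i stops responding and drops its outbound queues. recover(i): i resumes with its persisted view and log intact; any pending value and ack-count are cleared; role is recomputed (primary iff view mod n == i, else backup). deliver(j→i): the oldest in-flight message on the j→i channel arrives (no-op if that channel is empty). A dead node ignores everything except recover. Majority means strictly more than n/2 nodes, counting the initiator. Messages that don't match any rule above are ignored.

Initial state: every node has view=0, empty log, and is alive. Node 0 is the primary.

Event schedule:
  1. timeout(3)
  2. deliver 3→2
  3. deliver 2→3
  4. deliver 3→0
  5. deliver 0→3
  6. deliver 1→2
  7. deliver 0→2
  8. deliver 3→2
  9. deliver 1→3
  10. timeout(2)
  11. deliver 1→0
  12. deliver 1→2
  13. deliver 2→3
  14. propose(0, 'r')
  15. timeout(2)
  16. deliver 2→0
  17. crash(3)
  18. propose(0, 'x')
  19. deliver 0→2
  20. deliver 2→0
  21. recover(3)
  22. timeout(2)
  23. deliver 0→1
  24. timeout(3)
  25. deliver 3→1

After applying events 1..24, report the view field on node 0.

e1 timeout(3): 3[back,v=1,-]
e2 deliver 3→2: 2[back,v=1,-]
e3 deliver 2→3: ·
e4 deliver 3→0: 0[back,v=1,-]
e5 deliver 0→3: ·
e6 deliver 1→2: ·
e7 deliver 0→2: ·
e8 deliver 3→2: ·
e9 deliver 1→3: ·
e10 timeout(2): 2[prim,v=2,-]
e11 deliver 1→0: ·
e12 deliver 1→2: ·
e13 deliver 2→3: 3[back,v=2,-]
e14 propose(0,'r'): ·
e15 timeout(2): 2[back,v=3,-]
e16 deliver 2→0: 0[back,v=2,-]
e17 crash(3): 3[✗back,v=2,-]
e18 propose(0,'x'): ·
e19 deliver 0→2: ·
e20 deliver 2→0: 0[back,v=3,-]
e21 recover(3): 3[back,v=2,-]
e22 timeout(2): 2[back,v=4,-]
e23 deliver 0→1: ·
e24 timeout(3): 3[prim,v=3,-]

3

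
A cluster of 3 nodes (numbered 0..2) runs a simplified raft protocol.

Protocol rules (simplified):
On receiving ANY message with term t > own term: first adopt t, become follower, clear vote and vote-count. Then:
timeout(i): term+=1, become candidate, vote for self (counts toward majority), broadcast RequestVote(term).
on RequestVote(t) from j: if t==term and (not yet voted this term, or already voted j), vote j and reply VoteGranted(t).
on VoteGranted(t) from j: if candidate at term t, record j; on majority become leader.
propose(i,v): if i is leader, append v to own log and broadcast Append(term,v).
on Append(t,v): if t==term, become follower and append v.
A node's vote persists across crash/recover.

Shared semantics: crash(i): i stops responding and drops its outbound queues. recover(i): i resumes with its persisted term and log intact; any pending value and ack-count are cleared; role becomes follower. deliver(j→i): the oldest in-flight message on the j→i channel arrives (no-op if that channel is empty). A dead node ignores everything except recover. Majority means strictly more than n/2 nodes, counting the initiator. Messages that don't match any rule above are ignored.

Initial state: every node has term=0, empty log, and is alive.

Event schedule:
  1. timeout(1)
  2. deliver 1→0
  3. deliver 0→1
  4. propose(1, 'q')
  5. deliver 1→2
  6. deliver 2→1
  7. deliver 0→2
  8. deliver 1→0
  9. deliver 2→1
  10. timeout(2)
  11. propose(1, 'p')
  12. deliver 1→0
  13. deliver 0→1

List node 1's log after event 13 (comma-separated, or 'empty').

e1 timeout(1): 1[cand,t=1,-]
e2 deliver 1→0: 0[foll,t=1,-]
e3 deliver 0→1: 1[lead,t=1,-]
e4 propose(1,'q'): 1[lead,t=1,q]
e5 deliver 1→2: 2[foll,t=1,-]
e6 deliver 2→1: ·
e7 deliver 0→2: ·
e8 deliver 1→0: 0[foll,t=1,q]
e9 deliver 2→1: ·
e10 timeout(2): 2[cand,t=2,-]
e11 propose(1,'p'): 1[lead,t=1,q,p]
e12 deliver 1→0: 0[foll,t=1,q,p]
e13 deliver 0→1: ·

q,p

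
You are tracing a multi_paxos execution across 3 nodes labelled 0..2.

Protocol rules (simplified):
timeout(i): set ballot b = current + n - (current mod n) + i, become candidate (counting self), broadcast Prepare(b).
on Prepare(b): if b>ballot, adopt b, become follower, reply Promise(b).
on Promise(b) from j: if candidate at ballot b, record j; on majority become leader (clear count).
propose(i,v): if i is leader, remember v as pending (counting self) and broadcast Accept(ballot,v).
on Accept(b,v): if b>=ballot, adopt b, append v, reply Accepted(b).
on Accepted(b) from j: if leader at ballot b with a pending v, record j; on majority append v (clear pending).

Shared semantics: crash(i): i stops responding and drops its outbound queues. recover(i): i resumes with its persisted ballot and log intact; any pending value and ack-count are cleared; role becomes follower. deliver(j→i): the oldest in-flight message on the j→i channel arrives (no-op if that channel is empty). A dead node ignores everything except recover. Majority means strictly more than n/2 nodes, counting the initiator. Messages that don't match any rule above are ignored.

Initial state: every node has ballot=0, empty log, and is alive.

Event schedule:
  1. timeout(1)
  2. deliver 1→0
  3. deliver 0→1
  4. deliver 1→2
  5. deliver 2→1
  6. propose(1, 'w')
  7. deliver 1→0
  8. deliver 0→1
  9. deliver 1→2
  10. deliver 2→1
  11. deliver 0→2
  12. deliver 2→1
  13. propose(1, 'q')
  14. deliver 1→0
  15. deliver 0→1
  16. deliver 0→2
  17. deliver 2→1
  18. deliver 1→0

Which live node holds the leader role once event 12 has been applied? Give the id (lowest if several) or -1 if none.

1. timeout(1):  <1:cand b4 ->
2. deliver 1→0:  <0:foll b4 ->
3. deliver 0→1:  <1:lead b4 ->
4. deliver 1→2:  <2:foll b4 ->
5. deliver 2→1:  nop
6. propose(1,'w'):  nop
7. deliver 1→0:  <0:foll b4 w>
8. deliver 0→1:  <1:lead b4 w>
9. deliver 1→2:  <2:foll b4 w>
10. deliver 2→1:  nop
11. deliver 0→2:  nop
12. deliver 2→1:  nop

1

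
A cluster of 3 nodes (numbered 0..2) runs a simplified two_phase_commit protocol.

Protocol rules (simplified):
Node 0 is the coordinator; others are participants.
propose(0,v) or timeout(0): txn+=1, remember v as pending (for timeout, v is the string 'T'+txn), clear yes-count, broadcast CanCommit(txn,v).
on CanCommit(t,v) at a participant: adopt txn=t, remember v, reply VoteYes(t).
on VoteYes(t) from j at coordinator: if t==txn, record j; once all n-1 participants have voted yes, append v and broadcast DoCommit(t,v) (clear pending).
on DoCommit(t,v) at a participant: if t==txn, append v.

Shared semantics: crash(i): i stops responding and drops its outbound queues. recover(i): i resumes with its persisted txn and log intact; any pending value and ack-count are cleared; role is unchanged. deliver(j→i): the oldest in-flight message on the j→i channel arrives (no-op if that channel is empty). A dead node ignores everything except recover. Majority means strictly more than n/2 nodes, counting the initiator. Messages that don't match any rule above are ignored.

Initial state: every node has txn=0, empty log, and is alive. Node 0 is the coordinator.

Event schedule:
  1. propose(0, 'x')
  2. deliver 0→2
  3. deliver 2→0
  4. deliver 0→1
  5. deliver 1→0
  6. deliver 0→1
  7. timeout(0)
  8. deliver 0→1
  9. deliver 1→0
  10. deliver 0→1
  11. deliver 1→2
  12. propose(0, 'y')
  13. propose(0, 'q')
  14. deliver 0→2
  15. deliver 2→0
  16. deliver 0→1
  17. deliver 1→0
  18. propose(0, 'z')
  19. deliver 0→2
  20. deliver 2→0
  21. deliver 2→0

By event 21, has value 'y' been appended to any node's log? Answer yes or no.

1. propose(0,'x'):  <0:coor t1 ->
2. deliver 0→2:  <2:part t1 ->
3. deliver 2→0:  nop
4. deliver 0→1:  <1:part t1 ->
5. deliver 1→0:  <0:coor t1 x>
6. deliver 0→1:  <1:part t1 x>
7. timeout(0):  <0:coor t2 x>
8. deliver 0→1:  <1:part t2 x>
9. deliver 1→0:  nop
10. deliver 0→1:  nop
11. deliver 1→2:  nop
12. propose(0,'y'):  <0:coor t3 x>
13. propose(0,'q'):  <0:coor t4 x>
14. deliver 0→2:  <2:part t1 x>
15. deliver 2→0:  nop
16. deliver 0→1:  <1:part t3 x>
17. deliver 1→0:  nop
18. propose(0,'z'):  <0:coor t5 x>
19. deliver 0→2:  <2:part t2 x>
20. deliver 2→0:  nop
21. deliver 2→0:  nop

no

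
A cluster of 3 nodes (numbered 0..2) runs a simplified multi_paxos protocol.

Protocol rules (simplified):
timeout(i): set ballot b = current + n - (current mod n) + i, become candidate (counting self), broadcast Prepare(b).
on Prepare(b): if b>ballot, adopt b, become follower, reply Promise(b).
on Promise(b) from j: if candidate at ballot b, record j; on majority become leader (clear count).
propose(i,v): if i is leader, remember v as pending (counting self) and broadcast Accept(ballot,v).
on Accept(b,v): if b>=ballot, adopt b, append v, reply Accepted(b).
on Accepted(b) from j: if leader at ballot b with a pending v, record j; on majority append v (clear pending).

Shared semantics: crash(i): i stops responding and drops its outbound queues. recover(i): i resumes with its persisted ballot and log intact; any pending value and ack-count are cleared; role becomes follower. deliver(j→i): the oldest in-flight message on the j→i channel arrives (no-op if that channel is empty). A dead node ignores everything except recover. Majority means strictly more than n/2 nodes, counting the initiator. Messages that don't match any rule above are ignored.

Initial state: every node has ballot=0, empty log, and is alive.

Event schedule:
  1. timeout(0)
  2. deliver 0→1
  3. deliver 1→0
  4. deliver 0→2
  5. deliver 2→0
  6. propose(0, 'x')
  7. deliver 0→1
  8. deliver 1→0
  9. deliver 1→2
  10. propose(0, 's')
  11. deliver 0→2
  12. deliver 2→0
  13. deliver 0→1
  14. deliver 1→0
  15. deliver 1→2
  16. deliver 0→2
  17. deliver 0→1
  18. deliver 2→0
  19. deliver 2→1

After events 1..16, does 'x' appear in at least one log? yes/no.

yes

step 1 timeout(0): 0={cand,b=3,log=-}
step 2 deliver 0→1: 1={foll,b=3,log=-}
step 3 deliver 1→0: 0={lead,b=3,log=-}
step 4 deliver 0→2: 2={foll,b=3,log=-}
step 5 deliver 2→0: —
step 6 propose(0,'x'): —
step 7 deliver 0→1: 1={foll,b=3,log=x}
step 8 deliver 1→0: 0={lead,b=3,log=x}
step 9 deliver 1→2: —
step 10 propose(0,'s'): —
step 11 deliver 0→2: 2={foll,b=3,log=x}
step 12 deliver 2→0: 0={lead,b=3,log=x,s}
step 13 deliver 0→1: 1={foll,b=3,log=x,s}
step 14 deliver 1→0: —
step 15 deliver 1→2: —
step 16 deliver 0→2: 2={foll,b=3,log=x,s}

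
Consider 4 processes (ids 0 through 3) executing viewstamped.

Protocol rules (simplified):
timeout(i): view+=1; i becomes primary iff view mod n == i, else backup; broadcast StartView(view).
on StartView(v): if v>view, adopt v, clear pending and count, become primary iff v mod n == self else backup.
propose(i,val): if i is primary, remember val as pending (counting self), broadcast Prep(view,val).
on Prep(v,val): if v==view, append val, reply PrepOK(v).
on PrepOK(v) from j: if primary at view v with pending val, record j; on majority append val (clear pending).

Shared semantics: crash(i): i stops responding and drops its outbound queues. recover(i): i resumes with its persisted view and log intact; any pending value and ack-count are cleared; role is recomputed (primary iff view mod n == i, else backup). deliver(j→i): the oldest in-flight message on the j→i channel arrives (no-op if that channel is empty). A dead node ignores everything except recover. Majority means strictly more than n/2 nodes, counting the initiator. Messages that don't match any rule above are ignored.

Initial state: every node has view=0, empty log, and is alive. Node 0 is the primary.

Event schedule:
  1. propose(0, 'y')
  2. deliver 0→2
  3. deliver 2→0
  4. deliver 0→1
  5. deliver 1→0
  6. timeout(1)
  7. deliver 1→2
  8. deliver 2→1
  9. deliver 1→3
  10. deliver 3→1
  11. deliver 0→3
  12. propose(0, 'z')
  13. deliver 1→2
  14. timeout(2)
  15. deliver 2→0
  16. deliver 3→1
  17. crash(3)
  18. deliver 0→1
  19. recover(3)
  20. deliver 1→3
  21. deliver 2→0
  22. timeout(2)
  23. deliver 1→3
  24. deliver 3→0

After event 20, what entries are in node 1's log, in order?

[1] propose(0,'y') → ∅
[2] deliver 0→2 → N2(back v0 [y])
[3] deliver 2→0 → ∅
[4] deliver 0→1 → N1(back v0 [y])
[5] deliver 1→0 → N0(prim v0 [y])
[6] timeout(1) → N1(prim v1 [y])
[7] deliver 1→2 → N2(back v1 [y])
[8] deliver 2→1 → ∅
[9] deliver 1→3 → N3(back v1 [-])
[10] deliver 3→1 → ∅
[11] deliver 0→3 → ∅
[12] propose(0,'z') → ∅
[13] deliver 1→2 → ∅
[14] timeout(2) → N2(prim v2 [y])
[15] deliver 2→0 → N0(back v2 [y])
[16] deliver 3→1 → ∅
[17] crash(3) → N3(✗back v1 [-])
[18] deliver 0→1 → ∅
[19] recover(3) → N3(back v1 [-])
[20] deliver 1→3 → ∅

y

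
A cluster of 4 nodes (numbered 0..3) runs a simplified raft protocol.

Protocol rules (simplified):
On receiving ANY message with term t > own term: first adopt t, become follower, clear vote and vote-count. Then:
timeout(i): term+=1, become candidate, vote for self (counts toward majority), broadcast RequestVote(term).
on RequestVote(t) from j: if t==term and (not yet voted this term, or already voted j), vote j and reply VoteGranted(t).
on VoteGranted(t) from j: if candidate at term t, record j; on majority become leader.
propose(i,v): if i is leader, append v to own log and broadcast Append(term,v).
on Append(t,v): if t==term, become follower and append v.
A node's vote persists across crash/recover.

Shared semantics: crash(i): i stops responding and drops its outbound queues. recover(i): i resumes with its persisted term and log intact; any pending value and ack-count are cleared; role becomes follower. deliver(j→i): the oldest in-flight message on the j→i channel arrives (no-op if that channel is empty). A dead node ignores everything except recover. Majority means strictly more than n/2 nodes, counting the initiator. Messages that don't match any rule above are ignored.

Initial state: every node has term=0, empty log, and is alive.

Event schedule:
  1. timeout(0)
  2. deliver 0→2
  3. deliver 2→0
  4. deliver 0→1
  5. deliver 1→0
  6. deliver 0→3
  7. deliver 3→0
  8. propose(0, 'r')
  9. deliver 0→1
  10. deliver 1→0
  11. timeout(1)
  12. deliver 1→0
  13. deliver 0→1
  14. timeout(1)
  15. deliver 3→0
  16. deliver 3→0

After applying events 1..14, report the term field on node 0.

e1 timeout(0): 0[cand,t=1,-]
e2 deliver 0→2: 2[foll,t=1,-]
e3 deliver 2→0: ·
e4 deliver 0→1: 1[foll,t=1,-]
e5 deliver 1→0: 0[lead,t=1,-]
e6 deliver 0→3: 3[foll,t=1,-]
e7 deliver 3→0: ·
e8 propose(0,'r'): 0[lead,t=1,r]
e9 deliver 0→1: 1[foll,t=1,r]
e10 deliver 1→0: ·
e11 timeout(1): 1[cand,t=2,r]
e12 deliver 1→0: 0[foll,t=2,r]
e13 deliver 0→1: ·
e14 timeout(1): 1[cand,t=3,r]

2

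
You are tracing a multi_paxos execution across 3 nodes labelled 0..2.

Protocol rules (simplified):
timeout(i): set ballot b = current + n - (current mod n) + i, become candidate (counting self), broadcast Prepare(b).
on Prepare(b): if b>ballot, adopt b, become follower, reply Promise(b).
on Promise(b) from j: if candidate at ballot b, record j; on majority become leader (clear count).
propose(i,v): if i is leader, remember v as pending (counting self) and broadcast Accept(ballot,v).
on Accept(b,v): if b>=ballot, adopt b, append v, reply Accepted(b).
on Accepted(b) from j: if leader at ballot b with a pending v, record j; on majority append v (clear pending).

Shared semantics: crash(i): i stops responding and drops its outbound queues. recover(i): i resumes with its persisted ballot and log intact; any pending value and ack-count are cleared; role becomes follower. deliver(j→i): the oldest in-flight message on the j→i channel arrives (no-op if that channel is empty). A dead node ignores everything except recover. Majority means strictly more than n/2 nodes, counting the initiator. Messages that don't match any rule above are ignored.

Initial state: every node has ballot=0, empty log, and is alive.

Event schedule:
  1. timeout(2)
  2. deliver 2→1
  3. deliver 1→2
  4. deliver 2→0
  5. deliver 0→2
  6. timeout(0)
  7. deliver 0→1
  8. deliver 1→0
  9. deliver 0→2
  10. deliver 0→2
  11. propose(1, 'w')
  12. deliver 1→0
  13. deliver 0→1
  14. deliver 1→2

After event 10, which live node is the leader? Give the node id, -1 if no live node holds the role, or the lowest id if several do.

0

after 1 — timeout(2): n2:cand/b5/[-]
after 2 — deliver 2→1: n1:foll/b5/[-]
after 3 — deliver 1→2: n2:lead/b5/[-]
after 4 — deliver 2→0: n0:foll/b5/[-]
after 5 — deliver 0→2: ·
after 6 — timeout(0): n0:cand/b6/[-]
after 7 — deliver 0→1: n1:foll/b6/[-]
after 8 — deliver 1→0: n0:lead/b6/[-]
after 9 — deliver 0→2: n2:foll/b6/[-]
after 10 — deliver 0→2: ·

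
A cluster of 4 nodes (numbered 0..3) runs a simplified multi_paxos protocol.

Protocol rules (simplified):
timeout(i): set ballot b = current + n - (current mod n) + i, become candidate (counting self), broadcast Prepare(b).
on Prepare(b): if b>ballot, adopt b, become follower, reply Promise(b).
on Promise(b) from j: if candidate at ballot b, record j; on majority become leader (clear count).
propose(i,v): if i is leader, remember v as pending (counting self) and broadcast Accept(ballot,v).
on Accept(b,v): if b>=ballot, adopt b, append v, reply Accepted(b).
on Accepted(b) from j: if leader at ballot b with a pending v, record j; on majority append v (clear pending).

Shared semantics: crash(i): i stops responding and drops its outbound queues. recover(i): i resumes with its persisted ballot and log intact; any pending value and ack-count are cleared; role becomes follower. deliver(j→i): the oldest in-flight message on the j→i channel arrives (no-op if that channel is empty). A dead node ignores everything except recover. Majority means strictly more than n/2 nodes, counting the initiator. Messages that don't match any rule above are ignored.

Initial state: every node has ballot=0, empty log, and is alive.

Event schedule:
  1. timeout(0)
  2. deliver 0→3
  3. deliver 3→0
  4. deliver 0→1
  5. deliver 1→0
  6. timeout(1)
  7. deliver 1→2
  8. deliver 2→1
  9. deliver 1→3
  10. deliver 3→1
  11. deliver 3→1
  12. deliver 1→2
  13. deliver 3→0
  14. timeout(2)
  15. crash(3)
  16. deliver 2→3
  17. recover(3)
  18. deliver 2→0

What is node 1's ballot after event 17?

9

[1] timeout(0) → N0(cand b4 [-])
[2] deliver 0→3 → N3(foll b4 [-])
[3] deliver 3→0 → ∅
[4] deliver 0→1 → N1(foll b4 [-])
[5] deliver 1→0 → N0(lead b4 [-])
[6] timeout(1) → N1(cand b9 [-])
[7] deliver 1→2 → N2(foll b9 [-])
[8] deliver 2→1 → ∅
[9] deliver 1→3 → N3(foll b9 [-])
[10] deliver 3→1 → N1(lead b9 [-])
[11] deliver 3→1 → ∅
[12] deliver 1→2 → ∅
[13] deliver 3→0 → ∅
[14] timeout(2) → N2(cand b14 [-])
[15] crash(3) → N3(✗foll b9 [-])
[16] deliver 2→3 → ∅
[17] recover(3) → N3(foll b9 [-])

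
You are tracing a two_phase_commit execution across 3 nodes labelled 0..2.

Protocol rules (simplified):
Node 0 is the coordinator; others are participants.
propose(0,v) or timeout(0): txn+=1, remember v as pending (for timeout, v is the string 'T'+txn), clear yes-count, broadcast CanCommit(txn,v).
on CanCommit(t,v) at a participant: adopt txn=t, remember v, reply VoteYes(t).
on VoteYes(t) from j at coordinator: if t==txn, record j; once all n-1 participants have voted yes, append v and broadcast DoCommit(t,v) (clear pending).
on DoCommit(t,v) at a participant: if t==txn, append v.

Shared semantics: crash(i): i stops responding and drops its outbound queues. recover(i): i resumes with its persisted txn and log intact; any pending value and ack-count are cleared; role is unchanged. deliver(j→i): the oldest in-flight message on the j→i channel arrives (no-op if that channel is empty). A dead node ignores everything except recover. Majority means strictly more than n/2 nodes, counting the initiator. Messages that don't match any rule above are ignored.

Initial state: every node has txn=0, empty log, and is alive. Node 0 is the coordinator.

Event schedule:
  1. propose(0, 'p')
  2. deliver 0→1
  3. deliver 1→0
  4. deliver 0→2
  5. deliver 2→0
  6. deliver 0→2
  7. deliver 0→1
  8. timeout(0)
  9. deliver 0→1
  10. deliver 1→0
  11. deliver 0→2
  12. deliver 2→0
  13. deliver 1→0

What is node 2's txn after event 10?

1

step 1 propose(0,'p'): 0={coor,t=1,log=-}
step 2 deliver 0→1: 1={part,t=1,log=-}
step 3 deliver 1→0: —
step 4 deliver 0→2: 2={part,t=1,log=-}
step 5 deliver 2→0: 0={coor,t=1,log=p}
step 6 deliver 0→2: 2={part,t=1,log=p}
step 7 deliver 0→1: 1={part,t=1,log=p}
step 8 timeout(0): 0={coor,t=2,log=p}
step 9 deliver 0→1: 1={part,t=2,log=p}
step 10 deliver 1→0: —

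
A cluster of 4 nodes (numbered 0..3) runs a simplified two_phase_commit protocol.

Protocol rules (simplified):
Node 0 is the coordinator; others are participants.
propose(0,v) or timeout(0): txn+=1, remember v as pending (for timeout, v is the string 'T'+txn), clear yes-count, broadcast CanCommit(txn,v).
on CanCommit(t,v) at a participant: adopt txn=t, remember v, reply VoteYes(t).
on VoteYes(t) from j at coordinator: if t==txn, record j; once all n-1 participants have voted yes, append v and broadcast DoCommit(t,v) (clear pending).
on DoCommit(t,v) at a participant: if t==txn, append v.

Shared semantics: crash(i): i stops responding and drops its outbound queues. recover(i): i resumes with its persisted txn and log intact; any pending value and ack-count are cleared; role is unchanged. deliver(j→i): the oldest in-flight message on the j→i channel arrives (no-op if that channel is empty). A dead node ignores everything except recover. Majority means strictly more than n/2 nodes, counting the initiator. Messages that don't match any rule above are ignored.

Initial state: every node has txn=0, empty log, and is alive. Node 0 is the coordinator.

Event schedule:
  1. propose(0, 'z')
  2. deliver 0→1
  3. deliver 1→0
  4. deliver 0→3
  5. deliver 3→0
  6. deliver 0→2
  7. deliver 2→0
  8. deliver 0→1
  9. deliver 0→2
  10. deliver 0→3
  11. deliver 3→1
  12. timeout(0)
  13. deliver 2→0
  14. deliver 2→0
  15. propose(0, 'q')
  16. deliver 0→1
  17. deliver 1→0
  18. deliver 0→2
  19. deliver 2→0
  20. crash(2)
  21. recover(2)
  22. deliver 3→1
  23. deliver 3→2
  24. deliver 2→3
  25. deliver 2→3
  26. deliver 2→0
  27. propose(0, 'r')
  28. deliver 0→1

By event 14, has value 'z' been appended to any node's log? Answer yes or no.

yes

e1 propose(0,'z'): 0[coor,t=1,-]
e2 deliver 0→1: 1[part,t=1,-]
e3 deliver 1→0: ·
e4 deliver 0→3: 3[part,t=1,-]
e5 deliver 3→0: ·
e6 deliver 0→2: 2[part,t=1,-]
e7 deliver 2→0: 0[coor,t=1,z]
e8 deliver 0→1: 1[part,t=1,z]
e9 deliver 0→2: 2[part,t=1,z]
e10 deliver 0→3: 3[part,t=1,z]
e11 deliver 3→1: ·
e12 timeout(0): 0[coor,t=2,z]
e13 deliver 2→0: ·
e14 deliver 2→0: ·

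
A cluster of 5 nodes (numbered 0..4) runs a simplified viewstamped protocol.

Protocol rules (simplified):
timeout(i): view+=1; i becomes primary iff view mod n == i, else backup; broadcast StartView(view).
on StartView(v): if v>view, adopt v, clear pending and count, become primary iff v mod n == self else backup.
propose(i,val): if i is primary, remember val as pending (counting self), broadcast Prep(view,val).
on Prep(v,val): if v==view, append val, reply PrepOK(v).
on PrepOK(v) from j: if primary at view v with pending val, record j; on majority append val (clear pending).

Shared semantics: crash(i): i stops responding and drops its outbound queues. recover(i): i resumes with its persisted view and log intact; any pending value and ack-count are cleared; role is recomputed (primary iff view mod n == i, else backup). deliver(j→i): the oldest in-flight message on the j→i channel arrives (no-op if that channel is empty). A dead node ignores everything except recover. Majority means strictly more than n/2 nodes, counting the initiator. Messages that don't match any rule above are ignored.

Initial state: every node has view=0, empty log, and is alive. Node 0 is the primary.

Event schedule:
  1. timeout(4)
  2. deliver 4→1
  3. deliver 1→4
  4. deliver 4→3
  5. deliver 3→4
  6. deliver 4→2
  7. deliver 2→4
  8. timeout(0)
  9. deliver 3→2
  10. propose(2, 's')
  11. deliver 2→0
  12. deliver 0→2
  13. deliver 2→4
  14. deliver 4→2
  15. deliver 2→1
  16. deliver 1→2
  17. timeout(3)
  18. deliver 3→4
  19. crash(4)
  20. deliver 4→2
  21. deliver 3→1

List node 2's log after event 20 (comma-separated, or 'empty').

empty

step 1 timeout(4): 4={back,v=1,log=-}
step 2 deliver 4→1: 1={prim,v=1,log=-}
step 3 deliver 1→4: —
step 4 deliver 4→3: 3={back,v=1,log=-}
step 5 deliver 3→4: —
step 6 deliver 4→2: 2={back,v=1,log=-}
step 7 deliver 2→4: —
step 8 timeout(0): 0={back,v=1,log=-}
step 9 deliver 3→2: —
step 10 propose(2,'s'): —
step 11 deliver 2→0: —
step 12 deliver 0→2: —
step 13 deliver 2→4: —
step 14 deliver 4→2: —
step 15 deliver 2→1: —
step 16 deliver 1→2: —
step 17 timeout(3): 3={back,v=2,log=-}
step 18 deliver 3→4: 4={back,v=2,log=-}
step 19 crash(4): 4={✗back,v=2,log=-}
step 20 deliver 4→2: —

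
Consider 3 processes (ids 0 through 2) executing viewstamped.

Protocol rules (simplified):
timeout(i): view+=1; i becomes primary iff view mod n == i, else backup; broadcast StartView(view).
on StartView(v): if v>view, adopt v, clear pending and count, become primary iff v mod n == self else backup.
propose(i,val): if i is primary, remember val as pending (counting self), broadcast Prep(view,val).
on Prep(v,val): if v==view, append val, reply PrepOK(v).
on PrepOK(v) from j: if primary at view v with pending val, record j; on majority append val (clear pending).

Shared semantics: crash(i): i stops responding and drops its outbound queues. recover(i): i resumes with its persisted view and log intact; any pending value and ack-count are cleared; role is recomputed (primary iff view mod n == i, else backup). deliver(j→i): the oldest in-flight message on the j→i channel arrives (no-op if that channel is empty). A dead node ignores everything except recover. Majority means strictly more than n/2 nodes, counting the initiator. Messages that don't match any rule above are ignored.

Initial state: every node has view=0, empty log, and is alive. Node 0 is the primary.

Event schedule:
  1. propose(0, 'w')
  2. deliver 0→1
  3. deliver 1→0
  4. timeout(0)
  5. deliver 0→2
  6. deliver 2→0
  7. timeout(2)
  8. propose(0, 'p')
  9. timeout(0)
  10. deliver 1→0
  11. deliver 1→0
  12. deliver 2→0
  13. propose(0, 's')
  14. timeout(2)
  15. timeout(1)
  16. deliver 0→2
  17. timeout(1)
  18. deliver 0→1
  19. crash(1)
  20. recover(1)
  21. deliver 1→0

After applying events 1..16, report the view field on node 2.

1. propose(0,'w'):  nop
2. deliver 0→1:  <1:back v0 w>
3. deliver 1→0:  <0:prim v0 w>
4. timeout(0):  <0:back v1 w>
5. deliver 0→2:  <2:back v0 w>
6. deliver 2→0:  nop
7. timeout(2):  <2:back v1 w>
8. propose(0,'p'):  nop
9. timeout(0):  <0:back v2 w>
10. deliver 1→0:  nop
11. deliver 1→0:  nop
12. deliver 2→0:  nop
13. propose(0,'s'):  nop
14. timeout(2):  <2:prim v2 w>
15. timeout(1):  <1:prim v1 w>
16. deliver 0→2:  nop

2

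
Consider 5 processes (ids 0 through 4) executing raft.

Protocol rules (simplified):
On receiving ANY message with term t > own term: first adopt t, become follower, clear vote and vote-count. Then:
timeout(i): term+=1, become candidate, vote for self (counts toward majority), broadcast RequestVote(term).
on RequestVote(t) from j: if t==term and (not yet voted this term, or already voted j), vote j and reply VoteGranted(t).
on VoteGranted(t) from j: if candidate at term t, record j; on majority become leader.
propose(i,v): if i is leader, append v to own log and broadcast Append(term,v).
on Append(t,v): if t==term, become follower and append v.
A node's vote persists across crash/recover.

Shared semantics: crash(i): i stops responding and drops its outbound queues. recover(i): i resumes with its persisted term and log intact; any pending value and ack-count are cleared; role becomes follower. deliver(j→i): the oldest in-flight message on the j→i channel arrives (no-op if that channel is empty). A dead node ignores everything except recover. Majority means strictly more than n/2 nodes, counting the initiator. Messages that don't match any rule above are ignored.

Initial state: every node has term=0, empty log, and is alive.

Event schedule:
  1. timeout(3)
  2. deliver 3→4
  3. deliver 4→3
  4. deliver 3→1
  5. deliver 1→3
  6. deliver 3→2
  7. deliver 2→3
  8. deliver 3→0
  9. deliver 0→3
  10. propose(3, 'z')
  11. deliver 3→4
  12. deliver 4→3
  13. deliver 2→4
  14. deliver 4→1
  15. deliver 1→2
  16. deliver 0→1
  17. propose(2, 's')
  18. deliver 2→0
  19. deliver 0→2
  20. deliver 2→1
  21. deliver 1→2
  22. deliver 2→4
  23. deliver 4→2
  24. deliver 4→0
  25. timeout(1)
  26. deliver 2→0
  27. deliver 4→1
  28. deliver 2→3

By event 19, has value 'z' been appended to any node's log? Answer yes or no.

yes

1. timeout(3):  <3:cand t1 ->
2. deliver 3→4:  <4:foll t1 ->
3. deliver 4→3:  nop
4. deliver 3→1:  <1:foll t1 ->
5. deliver 1→3:  <3:lead t1 ->
6. deliver 3→2:  <2:foll t1 ->
7. deliver 2→3:  nop
8. deliver 3→0:  <0:foll t1 ->
9. deliver 0→3:  nop
10. propose(3,'z'):  <3:lead t1 z>
11. deliver 3→4:  <4:foll t1 z>
12. deliver 4→3:  nop
13. deliver 2→4:  nop
14. deliver 4→1:  nop
15. deliver 1→2:  nop
16. deliver 0→1:  nop
17. propose(2,'s'):  nop
18. deliver 2→0:  nop
19. deliver 0→2:  nop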